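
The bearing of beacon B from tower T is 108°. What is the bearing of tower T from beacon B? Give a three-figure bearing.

288°

Back-bearing = 108° + 180° = 288°.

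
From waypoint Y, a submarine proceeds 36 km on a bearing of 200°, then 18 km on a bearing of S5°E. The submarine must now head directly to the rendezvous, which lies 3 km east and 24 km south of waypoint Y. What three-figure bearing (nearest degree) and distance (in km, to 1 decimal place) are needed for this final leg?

Leg 1 (200°, 36 km): east 36 sin 200° = -12.31, north 36 cos 200° = -33.83
Leg 2 (S5°E, 18 km): east 18 sin 175° = 1.57, north 18 cos 175° = -17.93
Current position: (-10.74, -51.76). Target: (3, -24). Remaining: Δeast = 13.74, Δnorth = 27.76.
Bearing = atan2(13.74, 27.76) mod 360° = 26.34°; distance = √((13.74)² + (27.76)²) = 30.976 km.

026°, 31.0 km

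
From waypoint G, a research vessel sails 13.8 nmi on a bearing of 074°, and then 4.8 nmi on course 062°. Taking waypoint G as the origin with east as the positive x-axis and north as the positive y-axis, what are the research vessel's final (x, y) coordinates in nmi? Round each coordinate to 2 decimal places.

Leg 1 (074°, 13.8 nmi): east 13.8 sin 74° = 13.27, north 13.8 cos 74° = 3.80
Leg 2 (062°, 4.8 nmi): east 4.8 sin 62° = 4.24, north 4.8 cos 62° = 2.25
Summing: 17.50 nmi east, 6.06 nmi north → (17.50, 6.06).

(17.50, 6.06)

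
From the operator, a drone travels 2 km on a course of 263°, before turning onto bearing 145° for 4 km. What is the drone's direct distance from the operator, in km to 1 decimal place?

3.5 km

Leg 1 (263°, 2 km): east 2 sin 263° = -1.99, north 2 cos 263° = -0.24
Leg 2 (145°, 4 km): east 4 sin 145° = 2.29, north 4 cos 145° = -3.28
Net: 0.31 east, -3.52 north. Distance = √((0.31)² + (-3.52)²) = 3.534 km.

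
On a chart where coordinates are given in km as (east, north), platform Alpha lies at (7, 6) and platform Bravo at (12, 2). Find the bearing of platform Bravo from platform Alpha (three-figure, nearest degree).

129°

Δeast = 12 − 7 = 5.00; Δnorth = 2 − 6 = -4.00.
Bearing = atan2(Δeast, Δnorth) mod 360° = 128.66° ≈ 129°.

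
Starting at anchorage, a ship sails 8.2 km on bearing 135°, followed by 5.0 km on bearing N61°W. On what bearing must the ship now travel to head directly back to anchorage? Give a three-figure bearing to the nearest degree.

Leg 1 (135°, 8.2 km): east 8.2 sin 135° = 5.80, north 8.2 cos 135° = -5.80
Leg 2 (N61°W, 5.0 km): east 5.0 sin 299° = -4.37, north 5.0 cos 299° = 2.42
Net displacement: 1.43 east, -3.37 north. Direction back to start is (-1.43, 3.37): bearing = atan2(-1.43, 3.37) mod 360° = 337.10° ≈ 337°.

337°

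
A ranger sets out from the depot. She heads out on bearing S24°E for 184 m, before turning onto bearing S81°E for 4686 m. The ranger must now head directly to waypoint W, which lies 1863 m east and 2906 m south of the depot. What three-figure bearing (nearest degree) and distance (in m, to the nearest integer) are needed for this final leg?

235°, 3476 m

Leg 1 (S24°E, 184 m): east 184 sin 156° = 74.84, north 184 cos 156° = -168.09
Leg 2 (S81°E, 4686 m): east 4686 sin 99° = 4628.31, north 4686 cos 99° = -733.05
Current position: (4703.15, -901.14). Target: (1863, -2906). Remaining: Δeast = -2840.15, Δnorth = -2004.86.
Bearing = atan2(-2840.15, -2004.86) mod 360° = 234.78°; distance = √((-2840.15)² + (-2004.86)²) = 3476.476 m.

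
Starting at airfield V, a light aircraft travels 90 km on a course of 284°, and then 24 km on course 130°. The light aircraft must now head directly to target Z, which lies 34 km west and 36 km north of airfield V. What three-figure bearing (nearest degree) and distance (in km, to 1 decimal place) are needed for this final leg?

050°, 45.8 km

Leg 1 (284°, 90 km): east 90 sin 284° = -87.33, north 90 cos 284° = 21.77
Leg 2 (130°, 24 km): east 24 sin 130° = 18.39, north 24 cos 130° = -15.43
Current position: (-68.94, 6.35). Target: (-34, 36). Remaining: Δeast = 34.94, Δnorth = 29.65.
Bearing = atan2(34.94, 29.65) mod 360° = 49.68°; distance = √((34.94)² + (29.65)²) = 45.829 km.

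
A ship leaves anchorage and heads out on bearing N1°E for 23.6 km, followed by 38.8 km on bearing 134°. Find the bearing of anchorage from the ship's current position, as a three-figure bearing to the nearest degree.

277°

Leg 1 (N1°E, 23.6 km): east 23.6 sin 1° = 0.41, north 23.6 cos 1° = 23.60
Leg 2 (134°, 38.8 km): east 38.8 sin 134° = 27.91, north 38.8 cos 134° = -26.95
Net displacement: 28.32 east, -3.36 north. Direction back to start is (-28.32, 3.36): bearing = atan2(-28.32, 3.36) mod 360° = 276.76° ≈ 277°.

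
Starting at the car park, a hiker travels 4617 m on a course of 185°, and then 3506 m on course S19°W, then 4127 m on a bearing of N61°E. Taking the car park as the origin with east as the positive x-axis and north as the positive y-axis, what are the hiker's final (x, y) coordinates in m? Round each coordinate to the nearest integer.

(2066, -5914)

Leg 1 (185°, 4617 m): east 4617 sin 185° = -402.40, north 4617 cos 185° = -4599.43
Leg 2 (S19°W, 3506 m): east 3506 sin 199° = -1141.44, north 3506 cos 199° = -3314.99
Leg 3 (N61°E, 4127 m): east 4127 sin 61° = 3609.56, north 4127 cos 61° = 2000.81
Summing: 2065.72 m east, -5913.61 m north → (2066, -5914).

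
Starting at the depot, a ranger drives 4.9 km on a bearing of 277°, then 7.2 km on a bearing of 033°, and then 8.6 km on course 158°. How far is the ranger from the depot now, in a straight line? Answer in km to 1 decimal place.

Leg 1 (277°, 4.9 km): east 4.9 sin 277° = -4.86, north 4.9 cos 277° = 0.60
Leg 2 (033°, 7.2 km): east 7.2 sin 33° = 3.92, north 7.2 cos 33° = 6.04
Leg 3 (158°, 8.6 km): east 8.6 sin 158° = 3.22, north 8.6 cos 158° = -7.97
Net: 2.28 east, -1.34 north. Distance = √((2.28)² + (-1.34)²) = 2.643 km.

2.6 km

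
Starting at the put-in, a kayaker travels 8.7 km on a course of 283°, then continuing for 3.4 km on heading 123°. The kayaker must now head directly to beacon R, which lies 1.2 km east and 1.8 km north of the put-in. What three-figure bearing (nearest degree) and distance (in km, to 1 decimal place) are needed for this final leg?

Leg 1 (283°, 8.7 km): east 8.7 sin 283° = -8.48, north 8.7 cos 283° = 1.96
Leg 2 (123°, 3.4 km): east 3.4 sin 123° = 2.85, north 3.4 cos 123° = -1.85
Current position: (-5.63, 0.11). Target: (1.2, 1.8). Remaining: Δeast = 6.83, Δnorth = 1.69.
Bearing = atan2(6.83, 1.69) mod 360° = 76.06°; distance = √((6.83)² + (1.69)²) = 7.033 km.

076°, 7.0 km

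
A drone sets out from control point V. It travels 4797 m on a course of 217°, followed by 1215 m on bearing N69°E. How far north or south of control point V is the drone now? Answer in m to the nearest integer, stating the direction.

Leg 1 (217°, 4797 m): east 4797 sin 217° = -2886.91, north 4797 cos 217° = -3831.05
Leg 2 (N69°E, 1215 m): east 1215 sin 69° = 1134.30, north 1215 cos 69° = 435.42
Net north component: -3395.64 m.

3396 m south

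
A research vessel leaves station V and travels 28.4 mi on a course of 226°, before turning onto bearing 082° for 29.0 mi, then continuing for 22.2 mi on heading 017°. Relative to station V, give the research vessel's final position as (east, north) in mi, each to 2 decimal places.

Leg 1 (226°, 28.4 mi): east 28.4 sin 226° = -20.43, north 28.4 cos 226° = -19.73
Leg 2 (082°, 29.0 mi): east 29.0 sin 82° = 28.72, north 29.0 cos 82° = 4.04
Leg 3 (017°, 22.2 mi): east 22.2 sin 17° = 6.49, north 22.2 cos 17° = 21.23
Summing: 14.78 mi east, 5.54 mi north → (14.78, 5.54).

(14.78, 5.54)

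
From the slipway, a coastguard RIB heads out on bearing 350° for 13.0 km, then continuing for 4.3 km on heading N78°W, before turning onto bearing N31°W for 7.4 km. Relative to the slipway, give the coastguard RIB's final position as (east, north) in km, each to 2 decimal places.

Leg 1 (350°, 13.0 km): east 13.0 sin 350° = -2.26, north 13.0 cos 350° = 12.80
Leg 2 (N78°W, 4.3 km): east 4.3 sin 282° = -4.21, north 4.3 cos 282° = 0.89
Leg 3 (N31°W, 7.4 km): east 7.4 sin 329° = -3.81, north 7.4 cos 329° = 6.34
Summing: -10.27 km east, 20.04 km north → (-10.27, 20.04).

(-10.27, 20.04)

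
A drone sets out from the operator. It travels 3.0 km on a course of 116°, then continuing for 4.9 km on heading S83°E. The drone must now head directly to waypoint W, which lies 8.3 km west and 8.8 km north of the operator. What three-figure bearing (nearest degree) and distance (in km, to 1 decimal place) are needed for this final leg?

Leg 1 (116°, 3.0 km): east 3.0 sin 116° = 2.70, north 3.0 cos 116° = -1.32
Leg 2 (S83°E, 4.9 km): east 4.9 sin 97° = 4.86, north 4.9 cos 97° = -0.60
Current position: (7.56, -1.91). Target: (-8.3, 8.8). Remaining: Δeast = -15.86, Δnorth = 10.71.
Bearing = atan2(-15.86, 10.71) mod 360° = 304.04°; distance = √((-15.86)² + (10.71)²) = 19.139 km.

304°, 19.1 km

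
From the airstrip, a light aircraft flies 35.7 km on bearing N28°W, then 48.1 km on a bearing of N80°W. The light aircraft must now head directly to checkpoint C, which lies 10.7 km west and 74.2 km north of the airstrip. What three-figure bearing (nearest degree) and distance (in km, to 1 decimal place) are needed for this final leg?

Leg 1 (N28°W, 35.7 km): east 35.7 sin 332° = -16.76, north 35.7 cos 332° = 31.52
Leg 2 (N80°W, 48.1 km): east 48.1 sin 280° = -47.37, north 48.1 cos 280° = 8.35
Current position: (-64.13, 39.87). Target: (-10.7, 74.2). Remaining: Δeast = 53.43, Δnorth = 34.33.
Bearing = atan2(53.43, 34.33) mod 360° = 57.28°; distance = √((53.43)² + (34.33)²) = 63.506 km.

057°, 63.5 km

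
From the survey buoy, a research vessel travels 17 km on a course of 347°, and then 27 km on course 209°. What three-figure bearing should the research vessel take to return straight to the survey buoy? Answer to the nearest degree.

067°

Leg 1 (347°, 17 km): east 17 sin 347° = -3.82, north 17 cos 347° = 16.56
Leg 2 (209°, 27 km): east 27 sin 209° = -13.09, north 27 cos 209° = -23.61
Net displacement: -16.91 east, -7.05 north. Direction back to start is (16.91, 7.05): bearing = atan2(16.91, 7.05) mod 360° = 67.37° ≈ 067°.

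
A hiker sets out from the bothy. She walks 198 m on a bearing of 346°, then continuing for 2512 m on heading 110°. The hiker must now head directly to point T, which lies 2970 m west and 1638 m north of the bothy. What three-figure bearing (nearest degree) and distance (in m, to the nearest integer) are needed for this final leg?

294°, 5764 m

Leg 1 (346°, 198 m): east 198 sin 346° = -47.90, north 198 cos 346° = 192.12
Leg 2 (110°, 2512 m): east 2512 sin 110° = 2360.51, north 2512 cos 110° = -859.15
Current position: (2312.61, -667.04). Target: (-2970, 1638). Remaining: Δeast = -5282.61, Δnorth = 2305.04.
Bearing = atan2(-5282.61, 2305.04) mod 360° = 293.57°; distance = √((-5282.61)² + (2305.04)²) = 5763.604 m.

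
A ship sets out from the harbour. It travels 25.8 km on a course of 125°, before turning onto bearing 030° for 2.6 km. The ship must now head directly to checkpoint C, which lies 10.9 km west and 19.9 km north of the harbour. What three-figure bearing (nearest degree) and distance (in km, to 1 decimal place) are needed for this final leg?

314°, 46.5 km

Leg 1 (125°, 25.8 km): east 25.8 sin 125° = 21.13, north 25.8 cos 125° = -14.80
Leg 2 (030°, 2.6 km): east 2.6 sin 30° = 1.30, north 2.6 cos 30° = 2.25
Current position: (22.43, -12.55). Target: (-10.9, 19.9). Remaining: Δeast = -33.33, Δnorth = 32.45.
Bearing = atan2(-33.33, 32.45) mod 360° = 314.23°; distance = √((-33.33)² + (32.45)²) = 46.518 km.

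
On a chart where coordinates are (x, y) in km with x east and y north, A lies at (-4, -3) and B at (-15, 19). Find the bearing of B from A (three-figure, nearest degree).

Δeast = -15 − -4 = -11.00; Δnorth = 19 − -3 = 22.00.
Bearing = atan2(Δeast, Δnorth) mod 360° = 333.43° ≈ 333°.

333°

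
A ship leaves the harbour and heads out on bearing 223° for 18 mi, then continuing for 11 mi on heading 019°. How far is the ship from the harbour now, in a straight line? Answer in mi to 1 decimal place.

Leg 1 (223°, 18 mi): east 18 sin 223° = -12.28, north 18 cos 223° = -13.16
Leg 2 (019°, 11 mi): east 11 sin 19° = 3.58, north 11 cos 19° = 10.40
Net: -8.69 east, -2.76 north. Distance = √((-8.69)² + (-2.76)²) = 9.123 mi.

9.1 mi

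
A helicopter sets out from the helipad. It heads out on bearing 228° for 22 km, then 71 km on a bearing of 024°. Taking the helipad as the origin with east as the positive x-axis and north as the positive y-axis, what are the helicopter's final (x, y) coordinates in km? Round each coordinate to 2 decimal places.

Leg 1 (228°, 22 km): east 22 sin 228° = -16.35, north 22 cos 228° = -14.72
Leg 2 (024°, 71 km): east 71 sin 24° = 28.88, north 71 cos 24° = 64.86
Summing: 12.53 km east, 50.14 km north → (12.53, 50.14).

(12.53, 50.14)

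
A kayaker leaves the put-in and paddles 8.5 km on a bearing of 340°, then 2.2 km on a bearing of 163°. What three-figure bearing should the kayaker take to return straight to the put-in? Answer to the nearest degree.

Leg 1 (340°, 8.5 km): east 8.5 sin 340° = -2.91, north 8.5 cos 340° = 7.99
Leg 2 (163°, 2.2 km): east 2.2 sin 163° = 0.64, north 2.2 cos 163° = -2.10
Net displacement: -2.26 east, 5.88 north. Direction back to start is (2.26, -5.88): bearing = atan2(2.26, -5.88) mod 360° = 158.95° ≈ 159°.

159°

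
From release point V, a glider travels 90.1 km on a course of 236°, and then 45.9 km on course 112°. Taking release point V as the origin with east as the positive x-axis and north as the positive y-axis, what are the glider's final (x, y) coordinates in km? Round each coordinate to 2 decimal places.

(-32.14, -67.58)

Leg 1 (236°, 90.1 km): east 90.1 sin 236° = -74.70, north 90.1 cos 236° = -50.38
Leg 2 (112°, 45.9 km): east 45.9 sin 112° = 42.56, north 45.9 cos 112° = -17.19
Summing: -32.14 km east, -67.58 km north → (-32.14, -67.58).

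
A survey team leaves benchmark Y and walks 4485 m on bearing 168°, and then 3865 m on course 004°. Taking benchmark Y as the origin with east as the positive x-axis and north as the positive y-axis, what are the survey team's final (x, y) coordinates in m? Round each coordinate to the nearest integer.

(1202, -531)

Leg 1 (168°, 4485 m): east 4485 sin 168° = 932.48, north 4485 cos 168° = -4386.99
Leg 2 (004°, 3865 m): east 3865 sin 4° = 269.61, north 3865 cos 4° = 3855.59
Summing: 1202.09 m east, -531.41 m north → (1202, -531).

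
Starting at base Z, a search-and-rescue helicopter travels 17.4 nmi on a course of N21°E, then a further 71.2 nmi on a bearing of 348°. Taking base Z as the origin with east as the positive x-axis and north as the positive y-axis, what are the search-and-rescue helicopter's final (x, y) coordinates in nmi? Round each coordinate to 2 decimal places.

(-8.57, 85.89)

Leg 1 (N21°E, 17.4 nmi): east 17.4 sin 21° = 6.24, north 17.4 cos 21° = 16.24
Leg 2 (348°, 71.2 nmi): east 71.2 sin 348° = -14.80, north 71.2 cos 348° = 69.64
Summing: -8.57 nmi east, 85.89 nmi north → (-8.57, 85.89).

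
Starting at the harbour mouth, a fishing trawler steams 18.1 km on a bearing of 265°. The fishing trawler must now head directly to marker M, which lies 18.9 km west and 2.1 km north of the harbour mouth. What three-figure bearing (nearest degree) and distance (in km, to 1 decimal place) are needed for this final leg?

Leg 1 (265°, 18.1 km): east 18.1 sin 265° = -18.03, north 18.1 cos 265° = -1.58
Current position: (-18.03, -1.58). Target: (-18.9, 2.1). Remaining: Δeast = -0.87, Δnorth = 3.68.
Bearing = atan2(-0.87, 3.68) mod 360° = 346.71°; distance = √((-0.87)² + (3.68)²) = 3.779 km.

347°, 3.8 km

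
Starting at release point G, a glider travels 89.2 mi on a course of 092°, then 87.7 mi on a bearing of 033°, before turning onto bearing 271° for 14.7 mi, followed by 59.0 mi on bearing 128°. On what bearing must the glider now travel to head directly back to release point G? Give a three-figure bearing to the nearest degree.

258°

Leg 1 (092°, 89.2 mi): east 89.2 sin 92° = 89.15, north 89.2 cos 92° = -3.11
Leg 2 (033°, 87.7 mi): east 87.7 sin 33° = 47.76, north 87.7 cos 33° = 73.55
Leg 3 (271°, 14.7 mi): east 14.7 sin 271° = -14.70, north 14.7 cos 271° = 0.26
Leg 4 (128°, 59.0 mi): east 59.0 sin 128° = 46.49, north 59.0 cos 128° = -36.32
Net displacement: 168.71 east, 34.37 north. Direction back to start is (-168.71, -34.37): bearing = atan2(-168.71, -34.37) mod 360° = 258.48° ≈ 258°.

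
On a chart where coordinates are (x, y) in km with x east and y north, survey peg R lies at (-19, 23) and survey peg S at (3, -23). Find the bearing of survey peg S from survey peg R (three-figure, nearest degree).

154°

Δeast = 3 − -19 = 22.00; Δnorth = -23 − 23 = -46.00.
Bearing = atan2(Δeast, Δnorth) mod 360° = 154.44° ≈ 154°.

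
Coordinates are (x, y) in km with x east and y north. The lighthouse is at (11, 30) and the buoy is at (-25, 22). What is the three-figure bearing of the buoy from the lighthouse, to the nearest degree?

Δeast = -25 − 11 = -36.00; Δnorth = 22 − 30 = -8.00.
Bearing = atan2(Δeast, Δnorth) mod 360° = 257.47° ≈ 257°.

257°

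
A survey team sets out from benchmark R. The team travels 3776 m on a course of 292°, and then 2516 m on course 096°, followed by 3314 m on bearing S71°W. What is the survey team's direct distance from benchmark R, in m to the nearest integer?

4133 m

Leg 1 (292°, 3776 m): east 3776 sin 292° = -3501.05, north 3776 cos 292° = 1414.51
Leg 2 (096°, 2516 m): east 2516 sin 96° = 2502.22, north 2516 cos 96° = -262.99
Leg 3 (S71°W, 3314 m): east 3314 sin 251° = -3133.45, north 3314 cos 251° = -1078.93
Net: -4132.28 east, 72.59 north. Distance = √((-4132.28)² + (72.59)²) = 4132.915 m.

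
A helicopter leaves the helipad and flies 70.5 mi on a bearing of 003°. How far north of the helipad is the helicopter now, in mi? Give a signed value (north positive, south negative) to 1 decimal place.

Leg 1 (003°, 70.5 mi): east 70.5 sin 3° = 3.69, north 70.5 cos 3° = 70.40
Net north component: 70.40 mi.

70.4 mi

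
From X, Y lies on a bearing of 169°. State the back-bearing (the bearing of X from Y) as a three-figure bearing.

349°

Back-bearing = 169° + 180° = 349°.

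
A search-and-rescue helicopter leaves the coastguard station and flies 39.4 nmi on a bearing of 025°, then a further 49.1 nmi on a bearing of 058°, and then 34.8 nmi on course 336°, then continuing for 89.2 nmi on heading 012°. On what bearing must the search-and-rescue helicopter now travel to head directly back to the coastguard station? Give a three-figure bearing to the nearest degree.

199°

Leg 1 (025°, 39.4 nmi): east 39.4 sin 25° = 16.65, north 39.4 cos 25° = 35.71
Leg 2 (058°, 49.1 nmi): east 49.1 sin 58° = 41.64, north 49.1 cos 58° = 26.02
Leg 3 (336°, 34.8 nmi): east 34.8 sin 336° = -14.15, north 34.8 cos 336° = 31.79
Leg 4 (012°, 89.2 nmi): east 89.2 sin 12° = 18.55, north 89.2 cos 12° = 87.25
Net displacement: 62.68 east, 180.77 north. Direction back to start is (-62.68, -180.77): bearing = atan2(-62.68, -180.77) mod 360° = 199.12° ≈ 199°.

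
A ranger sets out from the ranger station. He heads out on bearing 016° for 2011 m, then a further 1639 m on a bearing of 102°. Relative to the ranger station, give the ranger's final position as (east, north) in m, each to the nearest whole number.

Leg 1 (016°, 2011 m): east 2011 sin 16° = 554.31, north 2011 cos 16° = 1933.10
Leg 2 (102°, 1639 m): east 1639 sin 102° = 1603.18, north 1639 cos 102° = -340.77
Summing: 2157.49 m east, 1592.33 m north → (2157, 1592).

(2157, 1592)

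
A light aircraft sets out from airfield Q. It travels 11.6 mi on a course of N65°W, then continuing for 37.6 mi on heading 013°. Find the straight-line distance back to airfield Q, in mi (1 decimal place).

Leg 1 (N65°W, 11.6 mi): east 11.6 sin 295° = -10.51, north 11.6 cos 295° = 4.90
Leg 2 (013°, 37.6 mi): east 37.6 sin 13° = 8.46, north 37.6 cos 13° = 36.64
Net: -2.06 east, 41.54 north. Distance = √((-2.06)² + (41.54)²) = 41.589 mi.

41.6 mi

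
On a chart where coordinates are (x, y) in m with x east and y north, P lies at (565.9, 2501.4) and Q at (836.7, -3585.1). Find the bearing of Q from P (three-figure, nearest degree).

177°

Δeast = 836.7 − 565.9 = 270.80; Δnorth = -3585.1 − 2501.4 = -6086.50.
Bearing = atan2(Δeast, Δnorth) mod 360° = 177.45° ≈ 177°.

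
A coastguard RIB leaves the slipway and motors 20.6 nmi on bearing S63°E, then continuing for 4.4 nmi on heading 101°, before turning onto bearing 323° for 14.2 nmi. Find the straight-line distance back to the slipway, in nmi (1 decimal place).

Leg 1 (S63°E, 20.6 nmi): east 20.6 sin 117° = 18.35, north 20.6 cos 117° = -9.35
Leg 2 (101°, 4.4 nmi): east 4.4 sin 101° = 4.32, north 4.4 cos 101° = -0.84
Leg 3 (323°, 14.2 nmi): east 14.2 sin 323° = -8.55, north 14.2 cos 323° = 11.34
Net: 14.13 east, 1.15 north. Distance = √((14.13)² + (1.15)²) = 14.175 nmi.

14.2 nmi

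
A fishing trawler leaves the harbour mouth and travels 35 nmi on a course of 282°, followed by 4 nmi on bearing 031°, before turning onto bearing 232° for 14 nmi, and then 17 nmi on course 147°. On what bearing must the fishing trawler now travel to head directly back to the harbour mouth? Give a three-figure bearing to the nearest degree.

Leg 1 (282°, 35 nmi): east 35 sin 282° = -34.24, north 35 cos 282° = 7.28
Leg 2 (031°, 4 nmi): east 4 sin 31° = 2.06, north 4 cos 31° = 3.43
Leg 3 (232°, 14 nmi): east 14 sin 232° = -11.03, north 14 cos 232° = -8.62
Leg 4 (147°, 17 nmi): east 17 sin 147° = 9.26, north 17 cos 147° = -14.26
Net displacement: -33.95 east, -12.17 north. Direction back to start is (33.95, 12.17): bearing = atan2(33.95, 12.17) mod 360° = 70.28° ≈ 070°.

070°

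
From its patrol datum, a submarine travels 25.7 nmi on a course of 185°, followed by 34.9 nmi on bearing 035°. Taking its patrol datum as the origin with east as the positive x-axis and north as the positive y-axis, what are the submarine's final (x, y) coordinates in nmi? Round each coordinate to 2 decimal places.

(17.78, 2.99)

Leg 1 (185°, 25.7 nmi): east 25.7 sin 185° = -2.24, north 25.7 cos 185° = -25.60
Leg 2 (035°, 34.9 nmi): east 34.9 sin 35° = 20.02, north 34.9 cos 35° = 28.59
Summing: 17.78 nmi east, 2.99 nmi north → (17.78, 2.99).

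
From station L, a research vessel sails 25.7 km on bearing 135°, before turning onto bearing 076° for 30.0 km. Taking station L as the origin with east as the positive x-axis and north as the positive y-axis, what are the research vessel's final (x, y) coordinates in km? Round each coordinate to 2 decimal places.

(47.28, -10.91)

Leg 1 (135°, 25.7 km): east 25.7 sin 135° = 18.17, north 25.7 cos 135° = -18.17
Leg 2 (076°, 30.0 km): east 30.0 sin 76° = 29.11, north 30.0 cos 76° = 7.26
Summing: 47.28 km east, -10.91 km north → (47.28, -10.91).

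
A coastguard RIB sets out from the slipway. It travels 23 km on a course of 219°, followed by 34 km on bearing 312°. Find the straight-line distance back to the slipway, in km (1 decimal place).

40.0 km

Leg 1 (219°, 23 km): east 23 sin 219° = -14.47, north 23 cos 219° = -17.87
Leg 2 (312°, 34 km): east 34 sin 312° = -25.27, north 34 cos 312° = 22.75
Net: -39.74 east, 4.88 north. Distance = √((-39.74)² + (4.88)²) = 40.039 km.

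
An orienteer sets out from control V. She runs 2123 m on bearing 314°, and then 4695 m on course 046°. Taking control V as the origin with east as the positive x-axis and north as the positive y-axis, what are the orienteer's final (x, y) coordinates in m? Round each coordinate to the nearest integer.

(1850, 4736)

Leg 1 (314°, 2123 m): east 2123 sin 314° = -1527.16, north 2123 cos 314° = 1474.76
Leg 2 (046°, 4695 m): east 4695 sin 46° = 3377.30, north 4695 cos 46° = 3261.42
Summing: 1850.14 m east, 4736.18 m north → (1850, 4736).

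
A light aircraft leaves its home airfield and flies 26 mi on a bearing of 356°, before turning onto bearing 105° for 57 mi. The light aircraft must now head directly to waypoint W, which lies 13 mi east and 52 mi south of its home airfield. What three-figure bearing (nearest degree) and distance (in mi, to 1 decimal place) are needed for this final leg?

Leg 1 (356°, 26 mi): east 26 sin 356° = -1.81, north 26 cos 356° = 25.94
Leg 2 (105°, 57 mi): east 57 sin 105° = 55.06, north 57 cos 105° = -14.75
Current position: (53.24, 11.18). Target: (13, -52). Remaining: Δeast = -40.24, Δnorth = -63.18.
Bearing = atan2(-40.24, -63.18) mod 360° = 212.49°; distance = √((-40.24)² + (-63.18)²) = 74.912 mi.

212°, 74.9 mi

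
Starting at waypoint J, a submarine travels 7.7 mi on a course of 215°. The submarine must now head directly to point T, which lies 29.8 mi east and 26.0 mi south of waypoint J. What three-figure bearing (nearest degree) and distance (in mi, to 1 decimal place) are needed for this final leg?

120°, 39.5 mi

Leg 1 (215°, 7.7 mi): east 7.7 sin 215° = -4.42, north 7.7 cos 215° = -6.31
Current position: (-4.42, -6.31). Target: (29.8, -26.0). Remaining: Δeast = 34.22, Δnorth = -19.69.
Bearing = atan2(34.22, -19.69) mod 360° = 119.92°; distance = √((34.22)² + (-19.69)²) = 39.479 mi.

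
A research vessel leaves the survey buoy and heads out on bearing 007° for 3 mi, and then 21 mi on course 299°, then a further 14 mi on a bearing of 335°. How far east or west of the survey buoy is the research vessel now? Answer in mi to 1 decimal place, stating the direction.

23.9 mi west

Leg 1 (007°, 3 mi): east 3 sin 7° = 0.37, north 3 cos 7° = 2.98
Leg 2 (299°, 21 mi): east 21 sin 299° = -18.37, north 21 cos 299° = 10.18
Leg 3 (335°, 14 mi): east 14 sin 335° = -5.92, north 14 cos 335° = 12.69
Net east component: -23.92 mi.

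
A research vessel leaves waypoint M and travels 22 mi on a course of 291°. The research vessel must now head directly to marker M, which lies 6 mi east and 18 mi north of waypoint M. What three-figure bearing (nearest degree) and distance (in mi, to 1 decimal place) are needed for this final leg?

Leg 1 (291°, 22 mi): east 22 sin 291° = -20.54, north 22 cos 291° = 7.88
Current position: (-20.54, 7.88). Target: (6, 18). Remaining: Δeast = 26.54, Δnorth = 10.12.
Bearing = atan2(26.54, 10.12) mod 360° = 69.13°; distance = √((26.54)² + (10.12)²) = 28.401 mi.

069°, 28.4 mi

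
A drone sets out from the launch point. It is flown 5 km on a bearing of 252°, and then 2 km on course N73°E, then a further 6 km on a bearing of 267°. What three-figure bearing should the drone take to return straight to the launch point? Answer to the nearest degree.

082°

Leg 1 (252°, 5 km): east 5 sin 252° = -4.76, north 5 cos 252° = -1.55
Leg 2 (N73°E, 2 km): east 2 sin 73° = 1.91, north 2 cos 73° = 0.58
Leg 3 (267°, 6 km): east 6 sin 267° = -5.99, north 6 cos 267° = -0.31
Net displacement: -8.83 east, -1.27 north. Direction back to start is (8.83, 1.27): bearing = atan2(8.83, 1.27) mod 360° = 81.79° ≈ 082°.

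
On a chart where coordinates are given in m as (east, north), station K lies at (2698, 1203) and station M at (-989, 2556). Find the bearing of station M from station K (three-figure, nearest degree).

Δeast = -989 − 2698 = -3687.00; Δnorth = 2556 − 1203 = 1353.00.
Bearing = atan2(Δeast, Δnorth) mod 360° = 290.15° ≈ 290°.

290°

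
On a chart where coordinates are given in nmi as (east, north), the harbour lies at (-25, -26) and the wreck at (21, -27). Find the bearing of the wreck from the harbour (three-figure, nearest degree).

Δeast = 21 − -25 = 46.00; Δnorth = -27 − -26 = -1.00.
Bearing = atan2(Δeast, Δnorth) mod 360° = 91.25° ≈ 091°.

091°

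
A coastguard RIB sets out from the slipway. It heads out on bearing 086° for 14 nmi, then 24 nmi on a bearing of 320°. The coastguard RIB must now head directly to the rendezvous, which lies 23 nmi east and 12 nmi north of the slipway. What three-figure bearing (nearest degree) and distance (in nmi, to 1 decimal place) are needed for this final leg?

107°, 25.5 nmi

Leg 1 (086°, 14 nmi): east 14 sin 86° = 13.97, north 14 cos 86° = 0.98
Leg 2 (320°, 24 nmi): east 24 sin 320° = -15.43, north 24 cos 320° = 18.39
Current position: (-1.46, 19.36). Target: (23, 12). Remaining: Δeast = 24.46, Δnorth = -7.36.
Bearing = atan2(24.46, -7.36) mod 360° = 106.75°; distance = √((24.46)² + (-7.36)²) = 25.545 nmi.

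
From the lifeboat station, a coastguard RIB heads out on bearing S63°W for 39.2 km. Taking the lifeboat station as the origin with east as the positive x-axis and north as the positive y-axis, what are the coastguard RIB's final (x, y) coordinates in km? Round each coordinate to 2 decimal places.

Leg 1 (S63°W, 39.2 km): east 39.2 sin 243° = -34.93, north 39.2 cos 243° = -17.80
Summing: -34.93 km east, -17.80 km north → (-34.93, -17.80).

(-34.93, -17.80)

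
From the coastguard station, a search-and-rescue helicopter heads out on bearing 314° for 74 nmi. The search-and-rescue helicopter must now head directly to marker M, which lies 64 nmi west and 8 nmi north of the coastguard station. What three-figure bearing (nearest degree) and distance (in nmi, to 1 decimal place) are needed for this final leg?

194°, 44.7 nmi

Leg 1 (314°, 74 nmi): east 74 sin 314° = -53.23, north 74 cos 314° = 51.40
Current position: (-53.23, 51.40). Target: (-64, 8). Remaining: Δeast = -10.77, Δnorth = -43.40.
Bearing = atan2(-10.77, -43.40) mod 360° = 193.93°; distance = √((-10.77)² + (-43.40)²) = 44.721 nmi.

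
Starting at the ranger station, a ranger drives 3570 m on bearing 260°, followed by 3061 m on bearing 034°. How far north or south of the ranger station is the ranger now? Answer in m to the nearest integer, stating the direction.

Leg 1 (260°, 3570 m): east 3570 sin 260° = -3515.76, north 3570 cos 260° = -619.92
Leg 2 (034°, 3061 m): east 3061 sin 34° = 1711.69, north 3061 cos 34° = 2537.68
Net north component: 1917.76 m.

1918 m north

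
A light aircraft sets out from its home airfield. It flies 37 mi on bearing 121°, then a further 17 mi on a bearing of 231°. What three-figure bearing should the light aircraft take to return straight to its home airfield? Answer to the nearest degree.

328°

Leg 1 (121°, 37 mi): east 37 sin 121° = 31.72, north 37 cos 121° = -19.06
Leg 2 (231°, 17 mi): east 17 sin 231° = -13.21, north 17 cos 231° = -10.70
Net displacement: 18.50 east, -29.75 north. Direction back to start is (-18.50, 29.75): bearing = atan2(-18.50, 29.75) mod 360° = 328.12° ≈ 328°.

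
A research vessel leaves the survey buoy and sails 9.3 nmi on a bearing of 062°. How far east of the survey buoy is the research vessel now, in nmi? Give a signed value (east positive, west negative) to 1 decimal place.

Leg 1 (062°, 9.3 nmi): east 9.3 sin 62° = 8.21, north 9.3 cos 62° = 4.37
Net east component: 8.21 nmi.

8.2 nmi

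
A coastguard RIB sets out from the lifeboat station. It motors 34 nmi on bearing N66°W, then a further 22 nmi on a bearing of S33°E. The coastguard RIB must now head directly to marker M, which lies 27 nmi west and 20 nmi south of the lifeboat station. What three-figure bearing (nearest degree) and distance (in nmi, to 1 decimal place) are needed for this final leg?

Leg 1 (N66°W, 34 nmi): east 34 sin 294° = -31.06, north 34 cos 294° = 13.83
Leg 2 (S33°E, 22 nmi): east 22 sin 147° = 11.98, north 22 cos 147° = -18.45
Current position: (-19.08, -4.62). Target: (-27, -20). Remaining: Δeast = -7.92, Δnorth = -15.38.
Bearing = atan2(-7.92, -15.38) mod 360° = 207.25°; distance = √((-7.92)² + (-15.38)²) = 17.299 nmi.

207°, 17.3 nmi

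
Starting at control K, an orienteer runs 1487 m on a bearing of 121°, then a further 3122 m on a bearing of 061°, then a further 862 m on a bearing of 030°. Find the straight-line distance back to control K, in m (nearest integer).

Leg 1 (121°, 1487 m): east 1487 sin 121° = 1274.61, north 1487 cos 121° = -765.86
Leg 2 (061°, 3122 m): east 3122 sin 61° = 2730.56, north 3122 cos 61° = 1513.58
Leg 3 (030°, 862 m): east 862 sin 30° = 431.00, north 862 cos 30° = 746.51
Net: 4436.17 east, 1494.23 north. Distance = √((4436.17)² + (1494.23)²) = 4681.060 m.

4681 m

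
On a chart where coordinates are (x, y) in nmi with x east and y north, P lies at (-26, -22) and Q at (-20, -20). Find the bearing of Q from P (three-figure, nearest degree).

072°

Δeast = -20 − -26 = 6.00; Δnorth = -20 − -22 = 2.00.
Bearing = atan2(Δeast, Δnorth) mod 360° = 71.57° ≈ 072°.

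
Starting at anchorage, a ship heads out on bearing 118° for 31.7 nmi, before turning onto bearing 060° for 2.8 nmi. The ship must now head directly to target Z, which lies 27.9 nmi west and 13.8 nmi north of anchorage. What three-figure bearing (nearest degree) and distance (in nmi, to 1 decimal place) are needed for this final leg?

295°, 64.4 nmi

Leg 1 (118°, 31.7 nmi): east 31.7 sin 118° = 27.99, north 31.7 cos 118° = -14.88
Leg 2 (060°, 2.8 nmi): east 2.8 sin 60° = 2.42, north 2.8 cos 60° = 1.40
Current position: (30.41, -13.48). Target: (-27.9, 13.8). Remaining: Δeast = -58.31, Δnorth = 27.28.
Bearing = atan2(-58.31, 27.28) mod 360° = 295.07°; distance = √((-58.31)² + (27.28)²) = 64.381 nmi.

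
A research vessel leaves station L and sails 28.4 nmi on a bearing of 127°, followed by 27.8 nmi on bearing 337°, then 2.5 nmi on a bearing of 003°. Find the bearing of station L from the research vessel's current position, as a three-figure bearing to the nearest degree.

Leg 1 (127°, 28.4 nmi): east 28.4 sin 127° = 22.68, north 28.4 cos 127° = -17.09
Leg 2 (337°, 27.8 nmi): east 27.8 sin 337° = -10.86, north 27.8 cos 337° = 25.59
Leg 3 (003°, 2.5 nmi): east 2.5 sin 3° = 0.13, north 2.5 cos 3° = 2.50
Net displacement: 11.95 east, 11.00 north. Direction back to start is (-11.95, -11.00): bearing = atan2(-11.95, -11.00) mod 360° = 227.38° ≈ 227°.

227°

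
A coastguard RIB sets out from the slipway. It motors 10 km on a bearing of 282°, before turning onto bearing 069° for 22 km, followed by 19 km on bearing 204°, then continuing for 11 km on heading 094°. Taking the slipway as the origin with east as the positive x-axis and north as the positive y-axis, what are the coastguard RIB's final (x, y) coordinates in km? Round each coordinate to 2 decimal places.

(14.00, -8.16)

Leg 1 (282°, 10 km): east 10 sin 282° = -9.78, north 10 cos 282° = 2.08
Leg 2 (069°, 22 km): east 22 sin 69° = 20.54, north 22 cos 69° = 7.88
Leg 3 (204°, 19 km): east 19 sin 204° = -7.73, north 19 cos 204° = -17.36
Leg 4 (094°, 11 km): east 11 sin 94° = 10.97, north 11 cos 94° = -0.77
Summing: 14.00 km east, -8.16 km north → (14.00, -8.16).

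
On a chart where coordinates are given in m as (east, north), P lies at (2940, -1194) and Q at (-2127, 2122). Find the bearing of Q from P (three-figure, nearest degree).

Δeast = -2127 − 2940 = -5067.00; Δnorth = 2122 − -1194 = 3316.00.
Bearing = atan2(Δeast, Δnorth) mod 360° = 303.20° ≈ 303°.

303°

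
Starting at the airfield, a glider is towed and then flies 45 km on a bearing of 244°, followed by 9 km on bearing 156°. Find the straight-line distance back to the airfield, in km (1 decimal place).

46.2 km

Leg 1 (244°, 45 km): east 45 sin 244° = -40.45, north 45 cos 244° = -19.73
Leg 2 (156°, 9 km): east 9 sin 156° = 3.66, north 9 cos 156° = -8.22
Net: -36.79 east, -27.95 north. Distance = √((-36.79)² + (-27.95)²) = 46.198 km.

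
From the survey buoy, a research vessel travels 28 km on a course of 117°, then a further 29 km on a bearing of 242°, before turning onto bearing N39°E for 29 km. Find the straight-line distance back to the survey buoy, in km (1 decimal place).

18.0 km

Leg 1 (117°, 28 km): east 28 sin 117° = 24.95, north 28 cos 117° = -12.71
Leg 2 (242°, 29 km): east 29 sin 242° = -25.61, north 29 cos 242° = -13.61
Leg 3 (N39°E, 29 km): east 29 sin 39° = 18.25, north 29 cos 39° = 22.54
Net: 17.59 east, -3.79 north. Distance = √((17.59)² + (-3.79)²) = 17.996 km.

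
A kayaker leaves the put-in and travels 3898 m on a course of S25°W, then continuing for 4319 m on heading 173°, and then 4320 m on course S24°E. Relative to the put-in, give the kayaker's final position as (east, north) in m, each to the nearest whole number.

Leg 1 (S25°W, 3898 m): east 3898 sin 205° = -1647.37, north 3898 cos 205° = -3532.79
Leg 2 (173°, 4319 m): east 4319 sin 173° = 526.35, north 4319 cos 173° = -4286.81
Leg 3 (S24°E, 4320 m): east 4320 sin 156° = 1757.10, north 4320 cos 156° = -3946.52
Summing: 636.09 m east, -11766.11 m north → (636, -11766).

(636, -11766)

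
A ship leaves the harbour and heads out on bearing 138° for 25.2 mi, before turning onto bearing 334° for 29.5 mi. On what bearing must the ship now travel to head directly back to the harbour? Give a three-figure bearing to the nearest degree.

Leg 1 (138°, 25.2 mi): east 25.2 sin 138° = 16.86, north 25.2 cos 138° = -18.73
Leg 2 (334°, 29.5 mi): east 29.5 sin 334° = -12.93, north 29.5 cos 334° = 26.51
Net displacement: 3.93 east, 7.79 north. Direction back to start is (-3.93, -7.79): bearing = atan2(-3.93, -7.79) mod 360° = 206.78° ≈ 207°.

207°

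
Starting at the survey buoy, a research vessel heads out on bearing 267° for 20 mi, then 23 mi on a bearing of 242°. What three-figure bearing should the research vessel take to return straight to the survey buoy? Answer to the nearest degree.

Leg 1 (267°, 20 mi): east 20 sin 267° = -19.97, north 20 cos 267° = -1.05
Leg 2 (242°, 23 mi): east 23 sin 242° = -20.31, north 23 cos 242° = -10.80
Net displacement: -40.28 east, -11.84 north. Direction back to start is (40.28, 11.84): bearing = atan2(40.28, 11.84) mod 360° = 73.61° ≈ 074°.

074°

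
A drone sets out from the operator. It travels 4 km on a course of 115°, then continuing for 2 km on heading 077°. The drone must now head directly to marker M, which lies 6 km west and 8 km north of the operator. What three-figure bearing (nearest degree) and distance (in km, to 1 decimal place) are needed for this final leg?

Leg 1 (115°, 4 km): east 4 sin 115° = 3.63, north 4 cos 115° = -1.69
Leg 2 (077°, 2 km): east 2 sin 77° = 1.95, north 2 cos 77° = 0.45
Current position: (5.57, -1.24). Target: (-6, 8). Remaining: Δeast = -11.57, Δnorth = 9.24.
Bearing = atan2(-11.57, 9.24) mod 360° = 308.60°; distance = √((-11.57)² + (9.24)²) = 14.810 km.

309°, 14.8 km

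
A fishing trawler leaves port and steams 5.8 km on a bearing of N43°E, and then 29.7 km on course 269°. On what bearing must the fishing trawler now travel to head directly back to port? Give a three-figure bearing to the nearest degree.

Leg 1 (N43°E, 5.8 km): east 5.8 sin 43° = 3.96, north 5.8 cos 43° = 4.24
Leg 2 (269°, 29.7 km): east 29.7 sin 269° = -29.70, north 29.7 cos 269° = -0.52
Net displacement: -25.74 east, 3.72 north. Direction back to start is (25.74, -3.72): bearing = atan2(25.74, -3.72) mod 360° = 98.23° ≈ 098°.

098°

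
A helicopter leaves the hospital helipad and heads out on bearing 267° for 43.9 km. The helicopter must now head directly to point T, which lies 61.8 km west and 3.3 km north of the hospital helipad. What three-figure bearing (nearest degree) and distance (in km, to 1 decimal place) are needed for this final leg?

287°, 18.8 km

Leg 1 (267°, 43.9 km): east 43.9 sin 267° = -43.84, north 43.9 cos 267° = -2.30
Current position: (-43.84, -2.30). Target: (-61.8, 3.3). Remaining: Δeast = -17.96, Δnorth = 5.60.
Bearing = atan2(-17.96, 5.60) mod 360° = 287.31°; distance = √((-17.96)² + (5.60)²) = 18.812 km.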